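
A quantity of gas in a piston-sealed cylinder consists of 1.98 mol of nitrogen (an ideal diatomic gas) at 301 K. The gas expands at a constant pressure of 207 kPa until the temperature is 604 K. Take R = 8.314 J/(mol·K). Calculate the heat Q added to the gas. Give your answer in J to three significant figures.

Isobaric: W = nRΔT = (1.98)(8.314)(303) = 4988 J.
ΔU = nCᵥΔT with Cᵥ = 5R/2: ΔU = (1.98)(20.79)(303) = 12470 J.
Q = ΔU + W = 12470 + 4988 = 17458 J.

Q ≈ 17500 J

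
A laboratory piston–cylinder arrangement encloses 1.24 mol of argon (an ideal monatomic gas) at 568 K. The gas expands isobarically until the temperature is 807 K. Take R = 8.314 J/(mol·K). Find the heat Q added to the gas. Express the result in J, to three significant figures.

Isobaric: W = nRΔT = (1.24)(8.314)(239) = 2464 J.
ΔU = nCᵥΔT with Cᵥ = 3R/2: ΔU = (1.24)(12.47)(239) = 3696 J.
Q = ΔU + W = 3696 + 2464 = 6160 J.

Q ≈ 6160 J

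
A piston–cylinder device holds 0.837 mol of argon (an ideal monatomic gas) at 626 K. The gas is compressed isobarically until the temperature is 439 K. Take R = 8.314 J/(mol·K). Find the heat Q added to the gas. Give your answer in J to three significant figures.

Isobaric: W = nRΔT = (0.837)(8.314)(-187) = -1301 J.
ΔU = nCᵥΔT with Cᵥ = 3R/2: ΔU = (0.837)(12.47)(-187) = -1952 J.
Q = ΔU + W = -1952 − 1301 = -3253 J.

Q ≈ -3250 J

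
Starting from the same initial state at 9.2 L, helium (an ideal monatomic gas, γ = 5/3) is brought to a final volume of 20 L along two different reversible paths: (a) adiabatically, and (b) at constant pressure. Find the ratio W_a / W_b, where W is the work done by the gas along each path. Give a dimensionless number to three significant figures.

W_a / W_b ≈ 0.516

Path (a) adiabatic: W = P₁V₁(1 − (V₁/V₂)^(γ−1))/(γ−1) → W_a/(P₁V₁) = 0.6062.
Path (b) isobaric: W = P₁(V₂ − V₁) → W_b/(P₁V₁) = 1.174.
W_a / W_b = 0.6062 / 1.174 = 0.5164.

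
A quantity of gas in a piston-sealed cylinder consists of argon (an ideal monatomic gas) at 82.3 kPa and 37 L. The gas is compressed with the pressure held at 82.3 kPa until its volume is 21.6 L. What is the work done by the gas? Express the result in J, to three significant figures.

W ≈ -1270 J

Isobaric: W = P ΔV.
W = (82.3 kPa)(21.6 − 37 L) = (82.3)(-15.4) = -1267 J.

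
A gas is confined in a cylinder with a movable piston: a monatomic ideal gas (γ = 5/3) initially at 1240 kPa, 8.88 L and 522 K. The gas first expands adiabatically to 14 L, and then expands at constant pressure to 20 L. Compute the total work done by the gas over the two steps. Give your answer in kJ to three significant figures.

Step 1 (adiabatic): W = (P₁V₁ − P₂V₂)/(γ−1) = (11011 − 8129)/0.667 = 4324 J.
After step 1: P = 580.6 kPa, V = 14 L, T = 385.4 K.
Step 2 (isobaric): W = PΔV = (580.6 kPa)(20 − 14 L) = 3484 J.
W_total = 4324 + 3484 = 7807 J.

W_total ≈ 7.81 kJ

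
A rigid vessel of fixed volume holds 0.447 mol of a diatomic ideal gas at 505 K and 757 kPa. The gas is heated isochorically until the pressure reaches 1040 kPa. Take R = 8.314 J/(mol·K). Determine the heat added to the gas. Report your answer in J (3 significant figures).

Q ≈ 1750 J

Constant volume ⇒ W = 0, so Q = ΔU = nCᵥΔT with Cᵥ = 5R/2 = 20.79 J/(mol·K).
At constant V, T₂/T₁ = P₂/P₁ ⇒ ΔT = T₁(P₂/P₁ − 1) = 505·(1040/757 − 1) = 188.8 K.
ΔU = (0.447)(20.79)(188.8) = 1754 J.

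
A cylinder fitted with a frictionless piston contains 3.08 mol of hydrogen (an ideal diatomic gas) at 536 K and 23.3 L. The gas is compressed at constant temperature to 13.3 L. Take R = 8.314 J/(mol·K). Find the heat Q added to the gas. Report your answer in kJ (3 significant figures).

Q ≈ -7.70 kJ

Isothermal ⇒ ΔU = 0, so Q = W = nRT ln(V₂/V₁).
Q = (3.08)(8.314)(536) ln(13.3/23.3) = 13725 × -0.5607 = -7696 J.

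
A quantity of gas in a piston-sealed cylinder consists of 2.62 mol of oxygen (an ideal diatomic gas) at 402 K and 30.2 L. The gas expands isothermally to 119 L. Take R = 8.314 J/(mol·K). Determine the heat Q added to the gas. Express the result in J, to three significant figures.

Q ≈ 12000 J

Isothermal ⇒ ΔU = 0, so Q = W = nRT ln(V₂/V₁).
Q = (2.62)(8.314)(402) ln(119/30.2) = 8757 × 1.371 = 12008 J.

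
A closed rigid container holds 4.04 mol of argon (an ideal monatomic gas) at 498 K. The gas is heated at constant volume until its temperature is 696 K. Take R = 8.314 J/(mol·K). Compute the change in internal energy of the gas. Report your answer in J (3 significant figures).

ΔU ≈ 9980 J

Constant volume ⇒ W = 0, so Q = ΔU = nCᵥΔT with Cᵥ = 3R/2 = 12.47 J/(mol·K).
ΔU = (4.04)(12.47)(696 − 498) = 9976 J.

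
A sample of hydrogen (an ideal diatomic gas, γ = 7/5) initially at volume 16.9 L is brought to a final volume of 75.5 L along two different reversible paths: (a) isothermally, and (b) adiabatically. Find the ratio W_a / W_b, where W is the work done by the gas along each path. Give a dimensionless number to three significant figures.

W_a / W_b ≈ 1.33

Path (a) isothermal: W = P₁V₁ ln(V₂/V₁) → W_a/(P₁V₁) = 1.497.
Path (b) adiabatic: W = P₁V₁(1 − (V₁/V₂)^(γ−1))/(γ−1) → W_b/(P₁V₁) = 1.126.
W_a / W_b = 1.497 / 1.126 = 1.329.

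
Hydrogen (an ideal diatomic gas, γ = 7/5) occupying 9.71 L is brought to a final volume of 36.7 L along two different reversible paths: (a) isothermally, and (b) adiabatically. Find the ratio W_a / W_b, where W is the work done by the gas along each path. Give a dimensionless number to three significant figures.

Path (a) isothermal: W = P₁V₁ ln(V₂/V₁) → W_a/(P₁V₁) = 1.33.
Path (b) adiabatic: W = P₁V₁(1 − (V₁/V₂)^(γ−1))/(γ−1) → W_b/(P₁V₁) = 1.031.
W_a / W_b = 1.33 / 1.031 = 1.289.

W_a / W_b ≈ 1.29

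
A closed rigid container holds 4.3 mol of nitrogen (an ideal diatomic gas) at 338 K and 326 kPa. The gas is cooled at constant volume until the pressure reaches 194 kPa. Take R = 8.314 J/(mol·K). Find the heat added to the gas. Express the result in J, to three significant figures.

Constant volume ⇒ W = 0, so Q = ΔU = nCᵥΔT with Cᵥ = 5R/2 = 20.79 J/(mol·K).
At constant V, T₂/T₁ = P₂/P₁ ⇒ ΔT = T₁(P₂/P₁ − 1) = 338·(194/326 − 1) = -136.9 K.
ΔU = (4.3)(20.79)(-136.9) = -12232 J.

Q ≈ -12200 J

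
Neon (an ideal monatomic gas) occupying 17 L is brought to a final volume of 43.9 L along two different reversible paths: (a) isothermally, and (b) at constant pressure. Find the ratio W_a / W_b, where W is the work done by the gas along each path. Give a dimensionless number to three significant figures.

W_a / W_b ≈ 0.600

Path (a) isothermal: W = P₁V₁ ln(V₂/V₁) → W_a/(P₁V₁) = 0.9487.
Path (b) isobaric: W = P₁(V₂ − V₁) → W_b/(P₁V₁) = 1.582.
W_a / W_b = 0.9487 / 1.582 = 0.5996.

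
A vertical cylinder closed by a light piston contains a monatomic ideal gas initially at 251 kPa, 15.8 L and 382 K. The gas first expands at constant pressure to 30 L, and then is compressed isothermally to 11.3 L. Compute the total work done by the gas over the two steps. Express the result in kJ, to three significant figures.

Step 1 (isobaric): W = PΔV = (251 kPa)(30 − 15.8 L) = 3564 J.
After step 1: P = 251 kPa, V = 30 L, T = 725.3 K.
Step 2 (isothermal): W = P₁V₁ ln(V₂/V₁) = (7530) ln(11.3/30) = -7352 J.
W_total = 3564 − 7352 = -3788 J.

W_total ≈ -3.79 kJ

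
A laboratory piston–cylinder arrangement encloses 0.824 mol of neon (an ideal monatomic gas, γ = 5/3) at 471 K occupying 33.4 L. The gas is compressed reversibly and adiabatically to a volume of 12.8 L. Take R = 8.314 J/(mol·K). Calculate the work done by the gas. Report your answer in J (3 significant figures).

Adiabatic: TV^(γ−1) = const with γ = 5/3.
T₂ = T₁ (V₁/V₂)^(γ−1) = 471 × (33.4/12.8)^0.667 = 471 × 1.895 = 892.7 K.
W_by = nCᵥ(T₁ − T₂) = (0.824)(12.47)(471 − 892.7) = -4334 J.

W ≈ -4330 J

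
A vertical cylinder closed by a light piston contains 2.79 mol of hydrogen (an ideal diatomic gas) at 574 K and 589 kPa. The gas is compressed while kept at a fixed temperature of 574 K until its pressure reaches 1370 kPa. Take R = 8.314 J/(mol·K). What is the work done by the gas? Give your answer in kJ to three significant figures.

Isothermal process: W = nRT ln(V₂/V₁) = nRT ln(P₁/P₂).
W = (2.79)(8.314)(574) × ln(589/1370)
  = 13315 × ln(0.4299) = 13315 × -0.8441
W_by_gas = -11239 J.

W ≈ -11.2 kJ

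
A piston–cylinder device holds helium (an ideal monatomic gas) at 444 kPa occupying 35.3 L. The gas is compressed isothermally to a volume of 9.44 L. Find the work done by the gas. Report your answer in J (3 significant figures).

W ≈ -20700 J

Isothermal: W = nRT ln(V₂/V₁) = P₁V₁ ln(V₂/V₁).
P₁V₁ = (444 kPa)(35.3 L) = 15673 J.
W = 15673 × ln(9.44/35.3) = 15673 × -1.319
W_by_gas = -20672 J.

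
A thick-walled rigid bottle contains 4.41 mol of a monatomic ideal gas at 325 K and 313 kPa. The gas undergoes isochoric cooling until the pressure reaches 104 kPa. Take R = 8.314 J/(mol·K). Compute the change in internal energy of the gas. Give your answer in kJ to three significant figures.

ΔU ≈ -11.9 kJ

Constant volume ⇒ W = 0, so Q = ΔU = nCᵥΔT with Cᵥ = 3R/2 = 12.47 J/(mol·K).
At constant V, T₂/T₁ = P₂/P₁ ⇒ ΔT = T₁(P₂/P₁ − 1) = 325·(104/313 − 1) = -217 K.
ΔU = (4.41)(12.47)(-217) = -11935 J.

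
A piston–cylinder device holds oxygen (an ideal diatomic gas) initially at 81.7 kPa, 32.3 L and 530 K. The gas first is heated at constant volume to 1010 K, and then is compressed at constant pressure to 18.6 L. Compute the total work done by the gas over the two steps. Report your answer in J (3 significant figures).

W_total ≈ -2130 J

Step 1 (isochoric): W = 0 (constant volume).
After step 1: P = 155.7 kPa (V unchanged).
Step 2 (isobaric): W = PΔV = (155.7 kPa)(18.6 − 32.3 L) = -2133 J.
W_total = 0 − 2133 = -2133 J.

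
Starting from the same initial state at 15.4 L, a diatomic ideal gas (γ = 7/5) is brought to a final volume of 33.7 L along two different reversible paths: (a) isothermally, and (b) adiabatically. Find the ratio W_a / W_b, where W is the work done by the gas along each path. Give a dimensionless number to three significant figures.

Path (a) isothermal: W = P₁V₁ ln(V₂/V₁) → W_a/(P₁V₁) = 0.7831.
Path (b) adiabatic: W = P₁V₁(1 − (V₁/V₂)^(γ−1))/(γ−1) → W_b/(P₁V₁) = 0.6723.
W_a / W_b = 0.7831 / 0.6723 = 1.165.

W_a / W_b ≈ 1.16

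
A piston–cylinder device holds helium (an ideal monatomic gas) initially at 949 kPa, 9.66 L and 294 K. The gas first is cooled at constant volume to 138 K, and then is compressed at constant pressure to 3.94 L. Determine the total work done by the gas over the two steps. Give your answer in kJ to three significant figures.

Step 1 (isochoric): W = 0 (constant volume).
After step 1: P = 445.4 kPa (V unchanged).
Step 2 (isobaric): W = PΔV = (445.4 kPa)(3.94 − 9.66 L) = -2548 J.
W_total = 0 − 2548 = -2548 J.

W_total ≈ -2.55 kJ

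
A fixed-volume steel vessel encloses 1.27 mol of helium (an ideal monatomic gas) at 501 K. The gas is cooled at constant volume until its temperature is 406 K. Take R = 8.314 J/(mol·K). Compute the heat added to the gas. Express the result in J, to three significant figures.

Q ≈ -1500 J

Constant volume ⇒ W = 0, so Q = ΔU = nCᵥΔT with Cᵥ = 3R/2 = 12.47 J/(mol·K).
ΔU = (1.27)(12.47)(406 − 501) = -1505 J.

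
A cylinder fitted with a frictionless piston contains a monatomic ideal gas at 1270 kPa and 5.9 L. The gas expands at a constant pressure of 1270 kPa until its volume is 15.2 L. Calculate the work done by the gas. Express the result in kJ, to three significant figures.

Isobaric: W = P ΔV.
W = (1270 kPa)(15.2 − 5.9 L) = (1270)(9.3) = 11811 J.

W ≈ 11.8 kJ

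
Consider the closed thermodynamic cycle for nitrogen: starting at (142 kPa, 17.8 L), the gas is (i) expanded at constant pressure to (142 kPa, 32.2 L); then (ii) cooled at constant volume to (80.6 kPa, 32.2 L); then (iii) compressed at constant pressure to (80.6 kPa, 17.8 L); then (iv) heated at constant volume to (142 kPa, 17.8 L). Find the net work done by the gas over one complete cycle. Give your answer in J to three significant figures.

Constant-volume legs do no work.
W(i) = (142)(32.2 − 17.8) = 2045 J; W(iii) = (80.6)(17.8 − 32.2) = -1161 J.
W_net = 2045 − 1161 = 884.2 J (the clockwise enclosed area).

W_net ≈ 884 J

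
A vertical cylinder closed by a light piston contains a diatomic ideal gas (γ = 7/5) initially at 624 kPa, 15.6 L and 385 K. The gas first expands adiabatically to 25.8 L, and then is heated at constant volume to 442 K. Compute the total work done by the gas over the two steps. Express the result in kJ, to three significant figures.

Step 1 (adiabatic): W = (P₁V₁ − P₂V₂)/(γ−1) = (9734 − 7960)/0.4 = 4436 J.
Step 2 (isochoric): W = 0 (constant volume).
W_total = 4436 + 0 = 4436 J.

W_total ≈ 4.44 kJ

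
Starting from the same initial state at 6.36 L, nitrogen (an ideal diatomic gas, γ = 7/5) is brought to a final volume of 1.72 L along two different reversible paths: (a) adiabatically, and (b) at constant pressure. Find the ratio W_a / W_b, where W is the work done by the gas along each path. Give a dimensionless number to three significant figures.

W_a / W_b ≈ 2.35

Path (a) adiabatic: W = P₁V₁(1 − (V₁/V₂)^(γ−1))/(γ−1) → W_a/(P₁V₁) = -1.718.
Path (b) isobaric: W = P₁(V₂ − V₁) → W_b/(P₁V₁) = -0.7296.
W_a / W_b = -1.718 / -0.7296 = 2.355.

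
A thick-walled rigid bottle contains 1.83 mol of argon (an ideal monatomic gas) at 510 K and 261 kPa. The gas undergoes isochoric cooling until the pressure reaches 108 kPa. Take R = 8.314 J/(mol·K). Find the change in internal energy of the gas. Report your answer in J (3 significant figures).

ΔU ≈ -6820 J

Constant volume ⇒ W = 0, so Q = ΔU = nCᵥΔT with Cᵥ = 3R/2 = 12.47 J/(mol·K).
At constant V, T₂/T₁ = P₂/P₁ ⇒ ΔT = T₁(P₂/P₁ − 1) = 510·(108/261 − 1) = -299 K.
ΔU = (1.83)(12.47)(-299) = -6823 J.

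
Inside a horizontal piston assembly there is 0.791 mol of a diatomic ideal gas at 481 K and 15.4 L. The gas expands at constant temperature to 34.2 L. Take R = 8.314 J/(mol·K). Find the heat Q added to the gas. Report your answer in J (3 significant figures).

Q ≈ 2520 J

Isothermal ⇒ ΔU = 0, so Q = W = nRT ln(V₂/V₁).
Q = (0.791)(8.314)(481) ln(34.2/15.4) = 3163 × 0.7979 = 2524 J.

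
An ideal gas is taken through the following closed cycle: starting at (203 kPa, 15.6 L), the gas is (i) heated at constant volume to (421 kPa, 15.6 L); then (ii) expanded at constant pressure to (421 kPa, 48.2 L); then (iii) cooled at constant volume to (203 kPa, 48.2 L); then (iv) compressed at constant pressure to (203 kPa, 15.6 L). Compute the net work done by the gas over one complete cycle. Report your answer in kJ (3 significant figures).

W_net ≈ 7.11 kJ

Constant-volume legs do no work.
W(ii) = (421)(48.2 − 15.6) = 13725 J; W(iv) = (203)(15.6 − 48.2) = -6618 J.
W_net = 13725 − 6618 = 7107 J (the clockwise enclosed area).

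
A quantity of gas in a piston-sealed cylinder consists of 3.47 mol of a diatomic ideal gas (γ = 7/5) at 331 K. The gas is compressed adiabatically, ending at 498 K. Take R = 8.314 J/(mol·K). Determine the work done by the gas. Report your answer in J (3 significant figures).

W ≈ -12000 J

Adiabatic ⇒ Q = 0, so W_by = −ΔU = nCᵥ(T₁ − T₂).
Cᵥ = 5R/2 = 20.79 J/(mol·K).
W = (3.47)(20.79)(331 − 498) = -12045 J.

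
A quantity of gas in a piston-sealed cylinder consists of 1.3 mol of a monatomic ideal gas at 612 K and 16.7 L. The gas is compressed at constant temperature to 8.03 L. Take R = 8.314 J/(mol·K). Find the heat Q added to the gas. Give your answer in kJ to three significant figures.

Isothermal ⇒ ΔU = 0, so Q = W = nRT ln(V₂/V₁).
Q = (1.3)(8.314)(612) ln(8.03/16.7) = 6615 × -0.7322 = -4843 J.

Q ≈ -4.84 kJ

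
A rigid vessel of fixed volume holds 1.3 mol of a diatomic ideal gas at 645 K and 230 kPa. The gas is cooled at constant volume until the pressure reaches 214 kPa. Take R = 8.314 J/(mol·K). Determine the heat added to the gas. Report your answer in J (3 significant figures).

Q ≈ -1210 J

Constant volume ⇒ W = 0, so Q = ΔU = nCᵥΔT with Cᵥ = 5R/2 = 20.79 J/(mol·K).
At constant V, T₂/T₁ = P₂/P₁ ⇒ ΔT = T₁(P₂/P₁ − 1) = 645·(214/230 − 1) = -44.87 K.
ΔU = (1.3)(20.79)(-44.87) = -1212 J.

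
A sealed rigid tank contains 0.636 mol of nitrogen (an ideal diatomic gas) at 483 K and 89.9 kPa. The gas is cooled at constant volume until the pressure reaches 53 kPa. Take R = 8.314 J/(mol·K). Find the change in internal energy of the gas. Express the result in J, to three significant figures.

Constant volume ⇒ W = 0, so Q = ΔU = nCᵥΔT with Cᵥ = 5R/2 = 20.79 J/(mol·K).
At constant V, T₂/T₁ = P₂/P₁ ⇒ ΔT = T₁(P₂/P₁ − 1) = 483·(53/89.9 − 1) = -198.3 K.
ΔU = (0.636)(20.79)(-198.3) = -2621 J.

ΔU ≈ -2620 J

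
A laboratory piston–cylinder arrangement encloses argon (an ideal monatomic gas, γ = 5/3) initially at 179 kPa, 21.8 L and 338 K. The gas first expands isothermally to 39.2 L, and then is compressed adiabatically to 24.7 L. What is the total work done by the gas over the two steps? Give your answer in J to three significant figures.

Step 1 (isothermal): W = P₁V₁ ln(V₂/V₁) = (3902) ln(39.2/21.8) = 2290 J.
After step 1: P = 99.55 kPa, V = 39.2 L, T = 338 K.
Step 2 (adiabatic): W = (P₁V₁ − P₂V₂)/(γ−1) = (3902 − 5309)/0.667 = -2111 J.
W_total = 2290 − 2111 = 179.1 J.

W_total ≈ 179 J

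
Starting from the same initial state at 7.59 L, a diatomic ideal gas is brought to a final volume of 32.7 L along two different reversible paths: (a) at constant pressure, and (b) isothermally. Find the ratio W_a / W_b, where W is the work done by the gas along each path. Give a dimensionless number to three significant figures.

Path (a) isobaric: W = P₁(V₂ − V₁) → W_a/(P₁V₁) = 3.308.
Path (b) isothermal: W = P₁V₁ ln(V₂/V₁) → W_b/(P₁V₁) = 1.461.
W_a / W_b = 3.308 / 1.461 = 2.265.

W_a / W_b ≈ 2.27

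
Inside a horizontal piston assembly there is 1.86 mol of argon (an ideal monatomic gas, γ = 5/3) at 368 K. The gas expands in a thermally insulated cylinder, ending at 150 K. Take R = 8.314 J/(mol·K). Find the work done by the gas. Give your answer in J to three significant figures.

W ≈ 5060 J

Adiabatic ⇒ Q = 0, so W_by = −ΔU = nCᵥ(T₁ − T₂).
Cᵥ = 3R/2 = 12.47 J/(mol·K).
W = (1.86)(12.47)(368 − 150) = 5057 J.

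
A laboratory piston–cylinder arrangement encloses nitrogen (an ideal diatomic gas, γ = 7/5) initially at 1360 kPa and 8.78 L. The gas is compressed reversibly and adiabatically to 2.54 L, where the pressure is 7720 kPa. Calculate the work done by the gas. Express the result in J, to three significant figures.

W ≈ -19200 J

Adiabatic: W = (P₁V₁ − P₂V₂)/(γ − 1) with γ = 7/5.
P₁V₁ = 11941 J, P₂V₂ = 19609 J.
W = (11941 − 19609) / 0.4 = -19170 J.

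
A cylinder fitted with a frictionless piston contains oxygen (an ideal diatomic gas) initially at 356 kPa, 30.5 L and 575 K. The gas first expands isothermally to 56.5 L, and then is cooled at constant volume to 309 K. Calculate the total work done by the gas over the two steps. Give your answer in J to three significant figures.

W_total ≈ 6690 J

Step 1 (isothermal): W = P₁V₁ ln(V₂/V₁) = (10858) ln(56.5/30.5) = 6694 J.
Step 2 (isochoric): W = 0 (constant volume).
W_total = 6694 + 0 = 6694 J.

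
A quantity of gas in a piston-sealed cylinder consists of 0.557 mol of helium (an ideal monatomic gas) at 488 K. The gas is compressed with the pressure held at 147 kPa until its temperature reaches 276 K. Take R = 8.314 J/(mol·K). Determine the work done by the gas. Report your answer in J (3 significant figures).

Isobaric: W = P ΔV = nR ΔT.
W = (0.557)(8.314)(276 − 488) = -981.8 J.

W ≈ -982 J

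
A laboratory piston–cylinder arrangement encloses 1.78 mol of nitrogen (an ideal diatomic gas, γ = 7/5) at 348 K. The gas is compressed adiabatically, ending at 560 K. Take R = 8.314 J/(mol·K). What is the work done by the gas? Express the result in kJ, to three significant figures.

W ≈ -7.84 kJ

Adiabatic ⇒ Q = 0, so W_by = −ΔU = nCᵥ(T₁ − T₂).
Cᵥ = 5R/2 = 20.79 J/(mol·K).
W = (1.78)(20.79)(348 − 560) = -7843 J.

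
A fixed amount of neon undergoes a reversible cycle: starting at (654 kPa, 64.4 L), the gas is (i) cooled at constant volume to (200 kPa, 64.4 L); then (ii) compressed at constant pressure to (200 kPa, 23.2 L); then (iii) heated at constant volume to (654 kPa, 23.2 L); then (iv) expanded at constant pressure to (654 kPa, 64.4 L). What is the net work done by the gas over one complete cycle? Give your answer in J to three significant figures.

W_net ≈ 18700 J

Constant-volume legs do no work.
W(ii) = (200)(23.2 − 64.4) = -8240 J; W(iv) = (654)(64.4 − 23.2) = 26945 J.
W_net = -8240 + 26945 = 18705 J (the clockwise enclosed area).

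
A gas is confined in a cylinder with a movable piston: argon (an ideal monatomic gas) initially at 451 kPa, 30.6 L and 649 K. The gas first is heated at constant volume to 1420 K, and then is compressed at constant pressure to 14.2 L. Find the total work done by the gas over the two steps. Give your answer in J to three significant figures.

Step 1 (isochoric): W = 0 (constant volume).
After step 1: P = 986.8 kPa (V unchanged).
Step 2 (isobaric): W = PΔV = (986.8 kPa)(14.2 − 30.6 L) = -16183 J.
W_total = 0 − 16183 = -16183 J.

W_total ≈ -16200 J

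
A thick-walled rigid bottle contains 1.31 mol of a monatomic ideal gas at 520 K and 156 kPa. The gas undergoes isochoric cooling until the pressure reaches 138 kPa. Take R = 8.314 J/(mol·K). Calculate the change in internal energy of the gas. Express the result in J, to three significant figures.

Constant volume ⇒ W = 0, so Q = ΔU = nCᵥΔT with Cᵥ = 3R/2 = 12.47 J/(mol·K).
At constant V, T₂/T₁ = P₂/P₁ ⇒ ΔT = T₁(P₂/P₁ − 1) = 520·(138/156 − 1) = -60 K.
ΔU = (1.31)(12.47)(-60) = -980.2 J.

ΔU ≈ -980 J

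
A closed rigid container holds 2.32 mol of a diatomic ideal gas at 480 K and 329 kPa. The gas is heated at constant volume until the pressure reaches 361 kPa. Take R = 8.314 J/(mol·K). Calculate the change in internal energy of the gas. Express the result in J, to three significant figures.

Constant volume ⇒ W = 0, so Q = ΔU = nCᵥΔT with Cᵥ = 5R/2 = 20.79 J/(mol·K).
At constant V, T₂/T₁ = P₂/P₁ ⇒ ΔT = T₁(P₂/P₁ − 1) = 480·(361/329 − 1) = 46.69 K.
ΔU = (2.32)(20.79)(46.69) = 2251 J.

ΔU ≈ 2250 J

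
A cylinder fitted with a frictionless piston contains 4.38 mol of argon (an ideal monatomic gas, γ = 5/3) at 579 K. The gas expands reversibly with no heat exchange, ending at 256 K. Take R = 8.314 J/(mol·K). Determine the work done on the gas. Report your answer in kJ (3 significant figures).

W ≈ -17.6 kJ

Adiabatic ⇒ Q = 0, so W_by = −ΔU = nCᵥ(T₁ − T₂).
Cᵥ = 3R/2 = 12.47 J/(mol·K).
W = (4.38)(12.47)(579 − 256) = 17643 J.
Work on gas = −W_by = -17643 J.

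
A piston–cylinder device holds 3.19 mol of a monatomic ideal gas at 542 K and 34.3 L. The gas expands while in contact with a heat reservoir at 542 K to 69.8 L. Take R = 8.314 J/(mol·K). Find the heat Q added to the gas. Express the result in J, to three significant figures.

Isothermal ⇒ ΔU = 0, so Q = W = nRT ln(V₂/V₁).
Q = (3.19)(8.314)(542) ln(69.8/34.3) = 14375 × 0.7105 = 10213 J.

Q ≈ 10200 J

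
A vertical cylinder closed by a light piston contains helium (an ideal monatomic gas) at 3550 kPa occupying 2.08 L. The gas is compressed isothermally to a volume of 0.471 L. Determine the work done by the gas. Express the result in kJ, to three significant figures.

W ≈ -11.0 kJ

Isothermal: W = nRT ln(V₂/V₁) = P₁V₁ ln(V₂/V₁).
P₁V₁ = (3550 kPa)(2.08 L) = 7384 J.
W = 7384 × ln(0.471/2.08) = 7384 × -1.485
W_by_gas = -10967 J.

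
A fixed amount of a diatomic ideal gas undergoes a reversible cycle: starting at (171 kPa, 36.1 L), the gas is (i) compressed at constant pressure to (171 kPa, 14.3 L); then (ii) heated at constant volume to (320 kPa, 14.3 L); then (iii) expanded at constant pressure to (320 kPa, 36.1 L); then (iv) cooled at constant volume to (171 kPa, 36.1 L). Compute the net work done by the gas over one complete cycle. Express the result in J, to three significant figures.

Constant-volume legs do no work.
W(i) = (171)(14.3 − 36.1) = -3728 J; W(iii) = (320)(36.1 − 14.3) = 6976 J.
W_net = -3728 + 6976 = 3248 J (the clockwise enclosed area).

W_net ≈ 3250 J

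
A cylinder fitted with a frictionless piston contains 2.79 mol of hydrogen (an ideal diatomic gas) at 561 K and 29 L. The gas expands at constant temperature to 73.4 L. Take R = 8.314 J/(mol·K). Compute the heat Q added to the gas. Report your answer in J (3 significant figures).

Q ≈ 12100 J

Isothermal ⇒ ΔU = 0, so Q = W = nRT ln(V₂/V₁).
Q = (2.79)(8.314)(561) ln(73.4/29) = 13013 × 0.9286 = 12084 J.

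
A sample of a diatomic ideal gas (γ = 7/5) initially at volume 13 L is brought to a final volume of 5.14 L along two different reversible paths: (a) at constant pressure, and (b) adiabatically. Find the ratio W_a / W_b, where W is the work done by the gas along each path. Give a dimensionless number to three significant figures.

Path (a) isobaric: W = P₁(V₂ − V₁) → W_a/(P₁V₁) = -0.6046.
Path (b) adiabatic: W = P₁V₁(1 − (V₁/V₂)^(γ−1))/(γ−1) → W_b/(P₁V₁) = -1.124.
W_a / W_b = -0.6046 / -1.124 = 0.5381.

W_a / W_b ≈ 0.538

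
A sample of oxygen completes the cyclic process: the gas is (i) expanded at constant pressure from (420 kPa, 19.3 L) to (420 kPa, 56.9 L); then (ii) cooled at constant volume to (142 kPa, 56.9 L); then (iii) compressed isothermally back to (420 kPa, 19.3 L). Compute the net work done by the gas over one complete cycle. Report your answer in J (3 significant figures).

Leg (i): W = PΔV = (420)(56.9 − 19.3) = 15792 J.
Leg (ii): W = 0.
Leg (iii): W = PᵢVᵢ ln(V_f/Vᵢ) = (8080) ln(19.3/56.9) = -8736 J.
W_net = 15792 − 8736 = 7056 J.

W_net ≈ 7060 J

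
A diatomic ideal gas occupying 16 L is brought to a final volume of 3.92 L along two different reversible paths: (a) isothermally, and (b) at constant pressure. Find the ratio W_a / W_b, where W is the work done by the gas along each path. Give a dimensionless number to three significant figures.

W_a / W_b ≈ 1.86

Path (a) isothermal: W = P₁V₁ ln(V₂/V₁) → W_a/(P₁V₁) = -1.406.
Path (b) isobaric: W = P₁(V₂ − V₁) → W_b/(P₁V₁) = -0.755.
W_a / W_b = -1.406 / -0.755 = 1.863.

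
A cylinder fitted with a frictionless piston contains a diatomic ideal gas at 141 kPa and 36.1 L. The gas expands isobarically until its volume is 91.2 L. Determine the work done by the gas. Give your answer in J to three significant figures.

Isobaric: W = P ΔV.
W = (141 kPa)(91.2 − 36.1 L) = (141)(55.1) = 7769 J.

W ≈ 7770 J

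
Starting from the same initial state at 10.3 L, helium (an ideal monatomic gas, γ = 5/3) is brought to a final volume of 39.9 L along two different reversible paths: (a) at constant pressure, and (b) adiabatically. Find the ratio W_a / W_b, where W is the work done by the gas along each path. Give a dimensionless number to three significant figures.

Path (a) isobaric: W = P₁(V₂ − V₁) → W_a/(P₁V₁) = 2.874.
Path (b) adiabatic: W = P₁V₁(1 − (V₁/V₂)^(γ−1))/(γ−1) → W_b/(P₁V₁) = 0.8919.
W_a / W_b = 2.874 / 0.8919 = 3.222.

W_a / W_b ≈ 3.22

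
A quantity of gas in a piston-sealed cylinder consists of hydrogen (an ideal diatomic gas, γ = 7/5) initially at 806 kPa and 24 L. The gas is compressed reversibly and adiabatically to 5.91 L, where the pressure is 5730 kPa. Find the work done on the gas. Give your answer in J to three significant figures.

W ≈ 36300 J

Adiabatic: W = (P₁V₁ − P₂V₂)/(γ − 1) with γ = 7/5.
P₁V₁ = 19344 J, P₂V₂ = 33864 J.
W = (19344 − 33864) / 0.4 = -36301 J.
Work on gas = −W_by = 36301 J.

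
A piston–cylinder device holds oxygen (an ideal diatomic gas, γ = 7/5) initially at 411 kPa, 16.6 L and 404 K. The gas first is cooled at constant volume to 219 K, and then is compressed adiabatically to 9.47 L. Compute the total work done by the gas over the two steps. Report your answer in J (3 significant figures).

W_total ≈ -2330 J

Step 1 (isochoric): W = 0 (constant volume).
After step 1: P = 222.8 kPa (V unchanged).
Step 2 (adiabatic): W = (P₁V₁ − P₂V₂)/(γ−1) = (3698 − 4629)/0.4 = -2327 J.
W_total = 0 − 2327 = -2327 J.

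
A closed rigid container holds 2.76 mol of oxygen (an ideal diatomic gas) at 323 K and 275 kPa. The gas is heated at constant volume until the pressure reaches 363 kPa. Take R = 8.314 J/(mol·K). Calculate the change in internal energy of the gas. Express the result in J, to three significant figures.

Constant volume ⇒ W = 0, so Q = ΔU = nCᵥΔT with Cᵥ = 5R/2 = 20.79 J/(mol·K).
At constant V, T₂/T₁ = P₂/P₁ ⇒ ΔT = T₁(P₂/P₁ − 1) = 323·(363/275 − 1) = 103.4 K.
ΔU = (2.76)(20.79)(103.4) = 5929 J.

ΔU ≈ 5930 J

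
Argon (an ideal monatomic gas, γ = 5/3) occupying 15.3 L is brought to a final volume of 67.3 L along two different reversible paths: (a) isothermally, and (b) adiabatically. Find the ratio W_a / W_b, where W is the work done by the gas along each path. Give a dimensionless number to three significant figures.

Path (a) isothermal: W = P₁V₁ ln(V₂/V₁) → W_a/(P₁V₁) = 1.481.
Path (b) adiabatic: W = P₁V₁(1 − (V₁/V₂)^(γ−1))/(γ−1) → W_b/(P₁V₁) = 0.9413.
W_a / W_b = 1.481 / 0.9413 = 1.574.

W_a / W_b ≈ 1.57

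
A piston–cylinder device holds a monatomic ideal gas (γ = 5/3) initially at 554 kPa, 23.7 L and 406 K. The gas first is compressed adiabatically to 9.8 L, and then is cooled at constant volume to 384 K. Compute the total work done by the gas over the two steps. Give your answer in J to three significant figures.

W_total ≈ -15800 J

Step 1 (adiabatic): W = (P₁V₁ − P₂V₂)/(γ−1) = (13130 − 23656)/0.667 = -15789 J.
Step 2 (isochoric): W = 0 (constant volume).
W_total = -15789 + 0 = -15789 J.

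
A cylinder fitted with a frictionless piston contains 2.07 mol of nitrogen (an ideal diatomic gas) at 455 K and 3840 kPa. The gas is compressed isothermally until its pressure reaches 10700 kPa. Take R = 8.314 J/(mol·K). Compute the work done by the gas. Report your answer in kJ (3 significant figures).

W ≈ -8.02 kJ

Isothermal process: W = nRT ln(V₂/V₁) = nRT ln(P₁/P₂).
W = (2.07)(8.314)(455) × ln(3840/10700)
  = 7831 × ln(0.3589) = 7831 × -1.025
W_by_gas = -8025 J.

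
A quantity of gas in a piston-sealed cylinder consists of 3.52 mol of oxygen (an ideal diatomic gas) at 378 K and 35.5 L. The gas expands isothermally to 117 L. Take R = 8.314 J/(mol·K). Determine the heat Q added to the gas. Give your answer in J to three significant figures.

Isothermal ⇒ ΔU = 0, so Q = W = nRT ln(V₂/V₁).
Q = (3.52)(8.314)(378) ln(117/35.5) = 11062 × 1.193 = 13193 J.

Q ≈ 13200 J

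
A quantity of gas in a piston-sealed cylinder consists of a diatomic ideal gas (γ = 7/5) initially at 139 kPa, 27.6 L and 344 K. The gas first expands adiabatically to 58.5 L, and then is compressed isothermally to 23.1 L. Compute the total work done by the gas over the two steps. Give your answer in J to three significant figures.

W_total ≈ -150 J

Step 1 (adiabatic): W = (P₁V₁ − P₂V₂)/(γ−1) = (3836 − 2841)/0.4 = 2489 J.
After step 1: P = 48.56 kPa, V = 58.5 L, T = 254.7 K.
Step 2 (isothermal): W = P₁V₁ ln(V₂/V₁) = (2841) ln(23.1/58.5) = -2640 J.
W_total = 2489 − 2640 = -150.3 J.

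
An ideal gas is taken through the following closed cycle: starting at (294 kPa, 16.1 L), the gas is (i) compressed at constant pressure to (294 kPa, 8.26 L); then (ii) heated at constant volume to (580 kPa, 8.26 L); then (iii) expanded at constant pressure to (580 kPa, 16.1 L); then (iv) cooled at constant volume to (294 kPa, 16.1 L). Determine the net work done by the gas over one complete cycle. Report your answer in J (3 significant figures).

Constant-volume legs do no work.
W(i) = (294)(8.26 − 16.1) = -2305 J; W(iii) = (580)(16.1 − 8.26) = 4547 J.
W_net = -2305 + 4547 = 2242 J (the clockwise enclosed area).

W_net ≈ 2240 J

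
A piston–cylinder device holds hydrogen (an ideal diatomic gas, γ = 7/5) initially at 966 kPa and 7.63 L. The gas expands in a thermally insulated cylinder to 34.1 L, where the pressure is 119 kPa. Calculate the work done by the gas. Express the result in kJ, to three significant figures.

Adiabatic: W = (P₁V₁ − P₂V₂)/(γ − 1) with γ = 7/5.
P₁V₁ = 7371 J, P₂V₂ = 4058 J.
W = (7371 − 4058) / 0.4 = 8282 J.

W ≈ 8.28 kJ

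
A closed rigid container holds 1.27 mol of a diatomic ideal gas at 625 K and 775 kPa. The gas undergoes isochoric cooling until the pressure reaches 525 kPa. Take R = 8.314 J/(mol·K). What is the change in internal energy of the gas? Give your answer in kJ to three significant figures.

Constant volume ⇒ W = 0, so Q = ΔU = nCᵥΔT with Cᵥ = 5R/2 = 20.79 J/(mol·K).
At constant V, T₂/T₁ = P₂/P₁ ⇒ ΔT = T₁(P₂/P₁ − 1) = 625·(525/775 − 1) = -201.6 K.
ΔU = (1.27)(20.79)(-201.6) = -5322 J.

ΔU ≈ -5.32 kJ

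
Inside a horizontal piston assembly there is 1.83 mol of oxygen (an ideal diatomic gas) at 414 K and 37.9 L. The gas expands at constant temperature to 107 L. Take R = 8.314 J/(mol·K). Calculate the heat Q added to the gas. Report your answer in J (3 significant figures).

Isothermal ⇒ ΔU = 0, so Q = W = nRT ln(V₂/V₁).
Q = (1.83)(8.314)(414) ln(107/37.9) = 6299 × 1.038 = 6537 J.

Q ≈ 6540 J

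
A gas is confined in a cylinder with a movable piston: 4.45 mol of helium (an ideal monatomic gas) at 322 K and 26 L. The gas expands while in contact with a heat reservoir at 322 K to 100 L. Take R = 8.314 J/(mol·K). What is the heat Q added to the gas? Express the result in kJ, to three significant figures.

Isothermal ⇒ ΔU = 0, so Q = W = nRT ln(V₂/V₁).
Q = (4.45)(8.314)(322) ln(100/26) = 11913 × 1.347 = 16048 J.

Q ≈ 16.0 kJ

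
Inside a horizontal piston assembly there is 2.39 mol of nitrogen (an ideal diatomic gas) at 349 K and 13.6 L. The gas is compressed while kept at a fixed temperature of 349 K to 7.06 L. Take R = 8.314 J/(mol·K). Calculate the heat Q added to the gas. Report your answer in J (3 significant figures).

Q ≈ -4550 J

Isothermal ⇒ ΔU = 0, so Q = W = nRT ln(V₂/V₁).
Q = (2.39)(8.314)(349) ln(7.06/13.6) = 6935 × -0.6556 = -4547 J.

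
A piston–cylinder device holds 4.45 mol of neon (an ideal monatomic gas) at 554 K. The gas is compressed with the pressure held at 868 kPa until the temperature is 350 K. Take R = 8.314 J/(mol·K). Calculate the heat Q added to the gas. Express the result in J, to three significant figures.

Isobaric: W = nRΔT = (4.45)(8.314)(-204) = -7547 J.
ΔU = nCᵥΔT with Cᵥ = 3R/2: ΔU = (4.45)(12.47)(-204) = -11321 J.
Q = ΔU + W = -11321 − 7547 = -18869 J.

Q ≈ -18900 J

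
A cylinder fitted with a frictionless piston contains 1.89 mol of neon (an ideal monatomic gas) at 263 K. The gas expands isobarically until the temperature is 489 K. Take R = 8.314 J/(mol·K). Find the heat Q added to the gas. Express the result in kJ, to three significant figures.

Q ≈ 8.88 kJ

Isobaric: W = nRΔT = (1.89)(8.314)(226) = 3551 J.
ΔU = nCᵥΔT with Cᵥ = 3R/2: ΔU = (1.89)(12.47)(226) = 5327 J.
Q = ΔU + W = 5327 + 3551 = 8878 J.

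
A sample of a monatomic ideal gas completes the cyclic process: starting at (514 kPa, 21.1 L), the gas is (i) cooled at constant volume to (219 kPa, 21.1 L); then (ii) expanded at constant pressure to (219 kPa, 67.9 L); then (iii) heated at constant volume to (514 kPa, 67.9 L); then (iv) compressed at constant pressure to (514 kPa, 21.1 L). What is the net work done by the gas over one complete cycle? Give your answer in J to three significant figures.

Constant-volume legs do no work.
W(ii) = (219)(67.9 − 21.1) = 10249 J; W(iv) = (514)(21.1 − 67.9) = -24055 J.
W_net = 10249 − 24055 = -13806 J (the counter-clockwise enclosed area).

W_net ≈ -13800 J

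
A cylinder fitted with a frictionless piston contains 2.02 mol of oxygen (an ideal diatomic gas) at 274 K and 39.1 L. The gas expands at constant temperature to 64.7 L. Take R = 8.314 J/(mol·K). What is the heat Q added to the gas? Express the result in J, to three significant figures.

Isothermal ⇒ ΔU = 0, so Q = W = nRT ln(V₂/V₁).
Q = (2.02)(8.314)(274) ln(64.7/39.1) = 4602 × 0.5036 = 2318 J.

Q ≈ 2320 J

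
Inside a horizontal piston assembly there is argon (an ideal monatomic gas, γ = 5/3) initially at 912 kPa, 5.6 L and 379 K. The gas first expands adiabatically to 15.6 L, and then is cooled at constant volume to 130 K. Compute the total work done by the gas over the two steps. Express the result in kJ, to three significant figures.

Step 1 (adiabatic): W = (P₁V₁ − P₂V₂)/(γ−1) = (5107 − 2580)/0.667 = 3791 J.
Step 2 (isochoric): W = 0 (constant volume).
W_total = 3791 + 0 = 3791 J.

W_total ≈ 3.79 kJ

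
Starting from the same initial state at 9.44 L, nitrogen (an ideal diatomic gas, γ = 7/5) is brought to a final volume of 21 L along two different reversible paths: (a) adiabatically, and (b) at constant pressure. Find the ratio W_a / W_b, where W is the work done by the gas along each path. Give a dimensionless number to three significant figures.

Path (a) adiabatic: W = P₁V₁(1 − (V₁/V₂)^(γ−1))/(γ−1) → W_a/(P₁V₁) = 0.6843.
Path (b) isobaric: W = P₁(V₂ − V₁) → W_b/(P₁V₁) = 1.225.
W_a / W_b = 0.6843 / 1.225 = 0.5588.

W_a / W_b ≈ 0.559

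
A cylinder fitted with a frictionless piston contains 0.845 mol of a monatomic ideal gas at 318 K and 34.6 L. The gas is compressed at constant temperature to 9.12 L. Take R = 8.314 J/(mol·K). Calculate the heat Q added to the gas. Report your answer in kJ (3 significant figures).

Q ≈ -2.98 kJ

Isothermal ⇒ ΔU = 0, so Q = W = nRT ln(V₂/V₁).
Q = (0.845)(8.314)(318) ln(9.12/34.6) = 2234 × -1.333 = -2979 J.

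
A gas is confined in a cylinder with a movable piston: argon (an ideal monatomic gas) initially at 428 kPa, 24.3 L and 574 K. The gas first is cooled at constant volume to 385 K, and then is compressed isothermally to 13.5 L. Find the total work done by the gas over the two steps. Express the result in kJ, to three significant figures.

W_total ≈ -4.10 kJ

Step 1 (isochoric): W = 0 (constant volume).
After step 1: P = 287.1 kPa (V unchanged).
Step 2 (isothermal): W = P₁V₁ ln(V₂/V₁) = (6976) ln(13.5/24.3) = -4100 J.
W_total = 0 − 4100 = -4100 J.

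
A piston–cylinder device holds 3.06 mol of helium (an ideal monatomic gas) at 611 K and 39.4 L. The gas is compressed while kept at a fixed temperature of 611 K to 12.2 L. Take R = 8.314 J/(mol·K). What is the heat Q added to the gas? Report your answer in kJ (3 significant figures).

Q ≈ -18.2 kJ

Isothermal ⇒ ΔU = 0, so Q = W = nRT ln(V₂/V₁).
Q = (3.06)(8.314)(611) ln(12.2/39.4) = 15544 × -1.172 = -18223 J.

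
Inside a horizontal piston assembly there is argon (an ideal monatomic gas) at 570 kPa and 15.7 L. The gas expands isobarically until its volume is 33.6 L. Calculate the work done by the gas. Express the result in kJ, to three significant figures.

Isobaric: W = P ΔV.
W = (570 kPa)(33.6 − 15.7 L) = (570)(17.9) = 10203 J.

W ≈ 10.2 kJ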